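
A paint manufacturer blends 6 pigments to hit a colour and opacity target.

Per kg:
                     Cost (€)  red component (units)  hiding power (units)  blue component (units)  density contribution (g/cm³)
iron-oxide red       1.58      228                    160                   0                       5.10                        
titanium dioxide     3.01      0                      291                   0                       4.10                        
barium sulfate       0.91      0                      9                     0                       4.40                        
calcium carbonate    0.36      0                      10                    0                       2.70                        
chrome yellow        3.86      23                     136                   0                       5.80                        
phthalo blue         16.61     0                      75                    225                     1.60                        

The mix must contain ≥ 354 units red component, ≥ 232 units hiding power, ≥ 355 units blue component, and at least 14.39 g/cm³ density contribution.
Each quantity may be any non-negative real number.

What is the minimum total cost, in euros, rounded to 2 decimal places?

Treat it as an LP. Let x1 = kg of iron-oxide red, x2 = kg of titanium dioxide, x3 = kg of barium sulfate, x4 = kg of calcium carbonate, x5 = kg of chrome yellow, x6 = kg of phthalo blue.
Minimise 1.58x1 + 3.01x2 + 0.91x3 + 0.36x4 + 3.86x5 + 16.61x6 with:
  228x1 + 23x5 ≥ 354   (red component)
  160x1 + 291x2 + 9x3 + 10x4 + 136x5 + 75x6 ≥ 232   (hiding power)
  225x6 ≥ 355   (blue component)
  5.1x1 + 4.1x2 + 4.4x3 + 2.7x4 + 5.8x5 + 1.6x6 ≥ 14.39   (density contribution)
  x1, x2, x3, x4, x5, x6 ≥ 0.
The minimum-cost mix takes nothing from titanium dioxide, barium sulfate, chrome yellow — only iron-oxide red, calcium carbonate, phthalo blue. The red component, blue component, density contribution requirements are met with equality.
That vertex is x1 = 1.553, x4 = 1.462, x6 = 1.578.
Hence cost = 1.58·1.553 + 0.36·1.462 + 16.61·1.578 = €29.1906.

€29.19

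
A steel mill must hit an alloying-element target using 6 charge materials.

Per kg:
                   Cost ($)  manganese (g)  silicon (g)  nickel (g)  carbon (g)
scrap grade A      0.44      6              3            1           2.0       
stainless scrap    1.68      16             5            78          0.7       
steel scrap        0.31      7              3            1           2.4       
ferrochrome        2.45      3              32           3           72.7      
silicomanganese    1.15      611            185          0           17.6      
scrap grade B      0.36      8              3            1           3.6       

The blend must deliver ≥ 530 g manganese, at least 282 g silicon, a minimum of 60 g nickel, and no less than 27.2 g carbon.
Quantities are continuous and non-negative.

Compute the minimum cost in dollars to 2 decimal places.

Set it up as a linear program. Let x1 = kg of scrap grade A, x2 = kg of stainless scrap, x3 = kg of steel scrap, x4 = kg of ferrochrome, x5 = kg of silicomanganese, x6 = kg of scrap grade B.
min 0.44x1 + 1.68x2 + 0.31x3 + 2.45x4 + 1.15x5 + 0.36x6 with:
  6x1 + 16x2 + 7x3 + 3x4 + 611x5 + 8x6 ≥ 530   (manganese)
  3x1 + 5x2 + 3x3 + 32x4 + 185x5 + 3x6 ≥ 282   (silicon)
  1x1 + 78x2 + 1x3 + 3x4 + 1x6 ≥ 60   (nickel)
  2x1 + 0.7x2 + 2.4x3 + 72.7x4 + 17.6x5 + 3.6x6 ≥ 27.2   (carbon)
  x1, x2, x3, x4, x5, x6 ≥ 0.
The optimal basis is {stainless scrap, ferrochrome, silicomanganese}; scrap grade A, steel scrap, scrap grade B drop out. There the silicon, nickel, carbon constraints are tight.
Solving gives x2 = 0.7691, x4 = 0.002862, x5 = 1.503.
Total cost: 1.68·0.7691 + 2.45·0.002862 + 1.15·1.503 = 3.0275.

$3.03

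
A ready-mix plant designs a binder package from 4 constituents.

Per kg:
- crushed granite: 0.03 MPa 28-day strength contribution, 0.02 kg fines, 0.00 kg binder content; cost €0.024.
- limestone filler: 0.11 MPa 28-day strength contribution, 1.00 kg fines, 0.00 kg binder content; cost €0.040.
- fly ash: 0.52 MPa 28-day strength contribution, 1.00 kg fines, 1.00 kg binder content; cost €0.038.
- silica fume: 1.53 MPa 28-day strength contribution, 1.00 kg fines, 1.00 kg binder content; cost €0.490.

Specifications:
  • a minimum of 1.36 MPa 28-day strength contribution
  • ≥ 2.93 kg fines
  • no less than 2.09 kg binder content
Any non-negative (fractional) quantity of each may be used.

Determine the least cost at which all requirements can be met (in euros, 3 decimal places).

Let x1 = kg of crushed granite, x2 = kg of limestone filler, x3 = kg of fly ash, x4 = kg of silica fume.
min 0.024x1 + 0.04x2 + 0.038x3 + 0.49x4 with:
  0.03x1 + 0.11x2 + 0.52x3 + 1.53x4 ≥ 1.36   (28-day strength contribution)
  0.02x1 + 1x2 + 1x3 + 1x4 ≥ 2.93   (fines)
  1x3 + 1x4 ≥ 2.09   (binder content)
  x1, x2, x3, x4 ≥ 0.
The minimum-cost mix takes nothing from crushed granite, limestone filler, silica fume — only fly ash. There the fines constraint is tight.
So fly ash = 2.93 kg.
Total cost: 0.038·2.93 = 0.11134.

€0.111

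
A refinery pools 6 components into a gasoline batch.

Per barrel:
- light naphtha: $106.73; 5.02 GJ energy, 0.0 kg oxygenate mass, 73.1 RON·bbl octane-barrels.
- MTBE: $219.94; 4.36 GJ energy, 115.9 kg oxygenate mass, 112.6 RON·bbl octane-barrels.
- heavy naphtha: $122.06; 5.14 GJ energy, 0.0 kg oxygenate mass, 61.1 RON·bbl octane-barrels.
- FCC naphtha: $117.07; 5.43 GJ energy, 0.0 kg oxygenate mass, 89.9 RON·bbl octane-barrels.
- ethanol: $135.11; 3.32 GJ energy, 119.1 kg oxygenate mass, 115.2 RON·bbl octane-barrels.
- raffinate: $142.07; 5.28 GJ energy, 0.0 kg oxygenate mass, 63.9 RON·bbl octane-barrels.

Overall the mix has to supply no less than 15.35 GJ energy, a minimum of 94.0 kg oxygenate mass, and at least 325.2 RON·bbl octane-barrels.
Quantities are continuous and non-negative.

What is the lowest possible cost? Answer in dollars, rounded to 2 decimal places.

$405.90

Set it up as a linear program. Let x1 = barrels of light naphtha, x2 = barrels of MTBE, x3 = barrels of heavy naphtha, x4 = barrels of FCC naphtha, x5 = barrels of ethanol, x6 = barrels of raffinate.
min 106.73x1 + 219.94x2 + 122.06x3 + 117.07x4 + 135.11x5 + 142.07x6 with:
  5.02x1 + 4.36x2 + 5.14x3 + 5.43x4 + 3.32x5 + 5.28x6 ≥ 15.35   (energy)
  115.9x2 + 119.1x5 ≥ 94   (oxygenate mass)
  73.1x1 + 112.6x2 + 61.1x3 + 89.9x4 + 115.2x5 + 63.9x6 ≥ 325.2   (octane-barrels)
  x1, x2, x3, x4, x5, x6 ≥ 0.
The optimal basis is {FCC naphtha, ethanol}; light naphtha, MTBE, heavy naphtha, raffinate drop out. The energy and octane-barrels requirements are met with equality.
That vertex is x4 = 2.10554, x5 = 1.17979.
Total cost: 117.07·2.10554 + 135.11·1.17979 = 405.8970.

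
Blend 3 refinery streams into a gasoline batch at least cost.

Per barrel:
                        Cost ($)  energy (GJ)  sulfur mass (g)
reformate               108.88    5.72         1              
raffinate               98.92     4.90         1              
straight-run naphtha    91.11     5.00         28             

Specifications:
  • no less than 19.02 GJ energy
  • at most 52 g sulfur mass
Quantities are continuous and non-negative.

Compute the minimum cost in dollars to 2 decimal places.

Set it up as a linear program. Let x1 = barrels of reformate, x2 = barrels of raffinate, x3 = barrels of straight-run naphtha.
Minimise 108.88x1 + 98.92x2 + 91.11x3 subject to:
  5.72x1 + 4.9x2 + 5x3 ≥ 19.02   (energy)
  1x1 + 1x2 + 28x3 ≤ 52   (sulfur mass)
  x1, x2, x3 ≥ 0.
At the optimum only reformate, straight-run naphtha are positive (raffinate = 0). Binding constraints: energy and sulfur mass.
Optimal quantities: reformate = 1.757 barrels, straight-run naphtha = 1.794 barrels.
Cost = 108.88·1.757 + 91.11·1.794 = 354.7535.

$354.75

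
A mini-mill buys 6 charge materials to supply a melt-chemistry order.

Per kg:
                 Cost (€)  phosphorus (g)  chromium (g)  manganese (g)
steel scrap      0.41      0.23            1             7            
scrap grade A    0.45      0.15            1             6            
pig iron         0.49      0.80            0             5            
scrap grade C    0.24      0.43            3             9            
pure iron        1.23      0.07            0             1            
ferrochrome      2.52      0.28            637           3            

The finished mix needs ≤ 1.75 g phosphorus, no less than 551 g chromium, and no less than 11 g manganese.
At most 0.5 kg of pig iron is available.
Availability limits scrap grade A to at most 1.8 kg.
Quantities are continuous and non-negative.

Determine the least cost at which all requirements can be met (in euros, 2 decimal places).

Treat it as an LP. Let x1 = kg of steel scrap, x2 = kg of scrap grade A, x3 = kg of pig iron, x4 = kg of scrap grade C, x5 = kg of pure iron, x6 = kg of ferrochrome.
Minimize 0.41x1 + 0.45x2 + 0.49x3 + 0.24x4 + 1.23x5 + 2.52x6 s.t.:
  0.23x1 + 0.15x2 + 0.8x3 + 0.43x4 + 0.07x5 + 0.28x6 ≤ 1.75   (phosphorus)
  1x1 + 1x2 + 3x4 + 637x6 ≥ 551   (chromium)
  7x1 + 6x2 + 5x3 + 9x4 + 1x5 + 3x6 ≥ 11   (manganese)
  x3 ≤ 0.5
  x2 ≤ 1.8
  x1, x2, x3, x4, x5, x6 ≥ 0.
At the optimum only scrap grade C, ferrochrome are positive (steel scrap, scrap grade A, pig iron, pure iron = 0). Binding constraints: chromium and manganese.
Optimal quantities: scrap grade C = 0.9354 kg, ferrochrome = 0.8606 kg.
Hence cost = 0.24·0.9354 + 2.52·0.8606 = €2.3932.

€2.39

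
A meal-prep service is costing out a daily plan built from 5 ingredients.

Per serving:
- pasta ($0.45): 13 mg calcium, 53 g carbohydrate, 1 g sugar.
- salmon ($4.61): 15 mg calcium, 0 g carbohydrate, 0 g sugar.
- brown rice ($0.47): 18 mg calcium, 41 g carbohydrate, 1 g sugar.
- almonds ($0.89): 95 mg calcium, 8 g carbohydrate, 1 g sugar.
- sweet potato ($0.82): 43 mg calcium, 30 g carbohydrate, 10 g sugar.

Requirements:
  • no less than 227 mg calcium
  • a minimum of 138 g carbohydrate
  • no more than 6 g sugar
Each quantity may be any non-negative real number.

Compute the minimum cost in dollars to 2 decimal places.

$2.88

This is a linear program. Let x1 = servings of pasta, x2 = servings of salmon, x3 = servings of brown rice, x4 = servings of almonds, x5 = servings of sweet potato.
Minimize 0.45x1 + 4.61x2 + 0.47x3 + 0.89x4 + 0.82x5 s.t.:
  13x1 + 15x2 + 18x3 + 95x4 + 43x5 ≥ 227   (calcium)
  53x1 + 41x3 + 8x4 + 30x5 ≥ 138   (carbohydrate)
  1x1 + 1x3 + 1x4 + 10x5 ≤ 6   (sugar)
  x1, x2, x3, x4, x5 ≥ 0.
At the optimum only pasta, almonds are positive (salmon, brown rice, sweet potato = 0). There the calcium and carbohydrate constraints are tight.
Solving gives x1 = 2.29, x4 = 2.076.
Objective = 0.45·2.29 + 0.89·2.076 = 2.8781.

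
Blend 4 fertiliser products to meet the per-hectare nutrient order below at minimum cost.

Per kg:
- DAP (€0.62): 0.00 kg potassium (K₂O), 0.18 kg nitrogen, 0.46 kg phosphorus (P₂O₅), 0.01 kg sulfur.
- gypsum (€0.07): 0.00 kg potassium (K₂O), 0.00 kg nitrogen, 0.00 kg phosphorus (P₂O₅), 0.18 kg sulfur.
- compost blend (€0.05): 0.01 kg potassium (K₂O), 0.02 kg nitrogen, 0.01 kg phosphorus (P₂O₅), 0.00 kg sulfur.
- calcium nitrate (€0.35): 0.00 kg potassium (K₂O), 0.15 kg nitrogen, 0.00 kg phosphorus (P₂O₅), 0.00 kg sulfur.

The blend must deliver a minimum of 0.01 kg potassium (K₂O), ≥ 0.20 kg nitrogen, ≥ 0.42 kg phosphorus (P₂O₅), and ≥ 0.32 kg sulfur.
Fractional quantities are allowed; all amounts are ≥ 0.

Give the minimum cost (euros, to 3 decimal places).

€0.768

Let x1 = kg of DAP, x2 = kg of gypsum, x3 = kg of compost blend, x4 = kg of calcium nitrate.
Minimise 0.62x1 + 0.07x2 + 0.05x3 + 0.35x4 s.t.:
  0.01x3 ≥ 0.01   (potassium (K₂O))
  0.18x1 + 0.02x3 + 0.15x4 ≥ 0.2   (nitrogen)
  0.46x1 + 0.01x3 ≥ 0.42   (phosphorus (P₂O₅))
  0.01x1 + 0.18x2 ≥ 0.32   (sulfur)
  x1, x2, x3, x4 ≥ 0.
The minimum-cost mix takes nothing from calcium nitrate — only DAP, gypsum, compost blend. There the nitrogen, phosphorus (P₂O₅), sulfur constraints are tight.
So DAP = 0.8649 kg, gypsum = 1.73 kg, compost blend = 2.216 kg.
Hence cost = 0.62·0.8649 + 0.07·1.73 + 0.05·2.216 = €0.76814.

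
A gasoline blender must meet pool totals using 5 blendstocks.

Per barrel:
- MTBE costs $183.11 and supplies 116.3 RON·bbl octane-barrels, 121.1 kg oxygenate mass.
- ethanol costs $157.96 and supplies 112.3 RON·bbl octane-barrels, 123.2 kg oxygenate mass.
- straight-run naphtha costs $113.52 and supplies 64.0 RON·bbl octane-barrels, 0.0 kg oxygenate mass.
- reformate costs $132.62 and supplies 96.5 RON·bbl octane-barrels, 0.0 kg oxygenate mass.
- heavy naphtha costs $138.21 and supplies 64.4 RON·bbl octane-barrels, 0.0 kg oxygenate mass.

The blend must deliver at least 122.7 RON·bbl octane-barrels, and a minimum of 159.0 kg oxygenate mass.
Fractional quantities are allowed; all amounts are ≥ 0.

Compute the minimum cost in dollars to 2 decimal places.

Set it up as a linear program. Let x1 = barrels of MTBE, x2 = barrels of ethanol, x3 = barrels of straight-run naphtha, x4 = barrels of reformate, x5 = barrels of heavy naphtha.
Minimize 183.11x1 + 157.96x2 + 113.52x3 + 132.62x4 + 138.21x5 subject to:
  116.3x1 + 112.3x2 + 64x3 + 96.5x4 + 64.4x5 ≥ 122.7   (octane-barrels)
  121.1x1 + 123.2x2 ≥ 159   (oxygenate mass)
  x1, x2, x3, x4, x5 ≥ 0.
The minimum-cost mix takes nothing from MTBE, straight-run naphtha, reformate, heavy naphtha — only ethanol. The oxygenate mass requirement is met with equality.
Optimal quantities: ethanol = 1.2906 barrels.
Objective = 157.96·1.2906 = 203.8632.

$203.86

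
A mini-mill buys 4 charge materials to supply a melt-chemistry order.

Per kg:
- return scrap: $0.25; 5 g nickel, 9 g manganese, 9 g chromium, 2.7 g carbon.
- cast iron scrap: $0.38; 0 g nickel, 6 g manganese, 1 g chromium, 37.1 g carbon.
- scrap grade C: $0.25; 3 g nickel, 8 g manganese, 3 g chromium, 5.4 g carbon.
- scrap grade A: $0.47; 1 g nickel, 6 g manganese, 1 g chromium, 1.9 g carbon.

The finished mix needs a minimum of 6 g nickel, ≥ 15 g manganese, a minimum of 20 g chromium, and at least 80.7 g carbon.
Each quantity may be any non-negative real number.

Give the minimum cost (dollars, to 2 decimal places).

$1.27

Let x1 = kg of return scrap, x2 = kg of cast iron scrap, x3 = kg of scrap grade C, x4 = kg of scrap grade A.
Minimise 0.25x1 + 0.38x2 + 0.25x3 + 0.47x4 subject to:
  5x1 + 3x3 + 1x4 ≥ 6   (nickel)
  9x1 + 6x2 + 8x3 + 6x4 ≥ 15   (manganese)
  9x1 + 1x2 + 3x3 + 1x4 ≥ 20   (chromium)
  2.7x1 + 37.1x2 + 5.4x3 + 1.9x4 ≥ 80.7   (carbon)
  x1, x2, x3, x4 ≥ 0.
The cheapest feasible vertex uses only return scrap, cast iron scrap; scrap grade C, scrap grade A are not used. There the chromium and carbon constraints are tight.
So return scrap = 1.997 kg, cast iron scrap = 2.03 kg.
Cost = 0.25·1.997 + 0.38·2.03 = 1.2707.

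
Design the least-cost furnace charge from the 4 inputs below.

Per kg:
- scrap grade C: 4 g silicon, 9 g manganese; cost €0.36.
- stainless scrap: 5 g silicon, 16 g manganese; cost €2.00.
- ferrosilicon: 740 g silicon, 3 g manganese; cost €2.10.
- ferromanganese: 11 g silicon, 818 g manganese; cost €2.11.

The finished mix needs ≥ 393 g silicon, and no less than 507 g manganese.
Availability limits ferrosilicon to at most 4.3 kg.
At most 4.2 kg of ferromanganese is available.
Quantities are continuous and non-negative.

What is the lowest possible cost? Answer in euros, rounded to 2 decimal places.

Let x1 = kg of scrap grade C, x2 = kg of stainless scrap, x3 = kg of ferrosilicon, x4 = kg of ferromanganese.
min 0.36x1 + 2x2 + 2.1x3 + 2.11x4 s.t.:
  4x1 + 5x2 + 740x3 + 11x4 ≥ 393   (silicon)
  9x1 + 16x2 + 3x3 + 818x4 ≥ 507   (manganese)
  x3 ≤ 4.3
  x4 ≤ 4.2
  x1, x2, x3, x4 ≥ 0.
The cheapest feasible vertex uses only ferrosilicon, ferromanganese; scrap grade C, stainless scrap are not used. There the silicon and manganese constraints are tight.
Optimal quantities: ferrosilicon = 0.5219 kg, ferromanganese = 0.6179 kg.
Total cost: 2.1·0.5219 + 2.11·0.6179 = 2.3998.

€2.40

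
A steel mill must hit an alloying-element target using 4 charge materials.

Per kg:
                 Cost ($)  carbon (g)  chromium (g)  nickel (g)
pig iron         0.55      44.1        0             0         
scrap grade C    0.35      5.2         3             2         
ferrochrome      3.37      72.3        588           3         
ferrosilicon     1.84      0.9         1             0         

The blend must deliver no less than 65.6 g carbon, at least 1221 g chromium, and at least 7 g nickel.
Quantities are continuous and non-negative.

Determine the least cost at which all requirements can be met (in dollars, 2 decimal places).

Let x1 = kg of pig iron, x2 = kg of scrap grade C, x3 = kg of ferrochrome, x4 = kg of ferrosilicon.
min 0.55x1 + 0.35x2 + 3.37x3 + 1.84x4 with:
  44.1x1 + 5.2x2 + 72.3x3 + 0.9x4 ≥ 65.6   (carbon)
  3x2 + 588x3 + 1x4 ≥ 1221   (chromium)
  2x2 + 3x3 ≥ 7   (nickel)
  x1, x2, x3, x4 ≥ 0.
The optimal basis is {scrap grade C, ferrochrome}; pig iron, ferrosilicon drop out. The chromium and nickel requirements are met with equality.
So scrap grade C = 0.3882 kg, ferrochrome = 2.075 kg.
Total cost: 0.35·0.3882 + 3.37·2.075 = 7.1286.

$7.13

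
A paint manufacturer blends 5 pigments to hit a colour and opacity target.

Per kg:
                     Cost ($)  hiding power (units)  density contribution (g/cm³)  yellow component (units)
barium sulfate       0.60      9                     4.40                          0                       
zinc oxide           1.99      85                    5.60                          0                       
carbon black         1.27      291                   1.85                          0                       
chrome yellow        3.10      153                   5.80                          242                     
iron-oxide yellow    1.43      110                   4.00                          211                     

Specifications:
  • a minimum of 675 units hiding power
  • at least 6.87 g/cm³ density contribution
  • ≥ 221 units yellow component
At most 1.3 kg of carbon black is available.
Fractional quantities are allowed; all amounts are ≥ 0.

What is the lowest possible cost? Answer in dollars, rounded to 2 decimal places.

Set it up as a linear program. Let x1 = kg of barium sulfate, x2 = kg of zinc oxide, x3 = kg of carbon black, x4 = kg of chrome yellow, x5 = kg of iron-oxide yellow.
Minimise 0.6x1 + 1.99x2 + 1.27x3 + 3.1x4 + 1.43x5 with:
  9x1 + 85x2 + 291x3 + 153x4 + 110x5 ≥ 675   (hiding power)
  4.4x1 + 5.6x2 + 1.85x3 + 5.8x4 + 4x5 ≥ 6.87   (density contribution)
  242x4 + 211x5 ≥ 221   (yellow component)
  x3 ≤ 1.3
  x1, x2, x3, x4, x5 ≥ 0.
The minimum-cost mix takes nothing from barium sulfate, zinc oxide, chrome yellow — only carbon black, iron-oxide yellow. The hiding power and the carbon black cap requirements are met with equality.
Solving gives x3 = 1.3, x5 = 2.697.
Total cost: 1.27·1.3 + 1.43·2.697 = 5.5077.

$5.51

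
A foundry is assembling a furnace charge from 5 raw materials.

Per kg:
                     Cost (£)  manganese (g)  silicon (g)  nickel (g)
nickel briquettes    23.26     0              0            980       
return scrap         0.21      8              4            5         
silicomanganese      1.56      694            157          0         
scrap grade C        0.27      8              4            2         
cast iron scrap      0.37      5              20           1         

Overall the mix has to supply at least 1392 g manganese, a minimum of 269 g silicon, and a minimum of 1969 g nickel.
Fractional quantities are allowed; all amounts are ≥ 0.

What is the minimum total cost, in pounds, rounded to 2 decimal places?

Set it up as a linear program. Let x1 = kg of nickel briquettes, x2 = kg of return scrap, x3 = kg of silicomanganese, x4 = kg of scrap grade C, x5 = kg of cast iron scrap.
min 23.26x1 + 0.21x2 + 1.56x3 + 0.27x4 + 0.37x5 s.t.:
  8x2 + 694x3 + 8x4 + 5x5 ≥ 1392   (manganese)
  4x2 + 157x3 + 4x4 + 20x5 ≥ 269   (silicon)
  980x1 + 5x2 + 2x4 + 1x5 ≥ 1969   (nickel)
  x1, x2, x3, x4, x5 ≥ 0.
The optimal basis is {nickel briquettes, silicomanganese}; return scrap, scrap grade C, cast iron scrap drop out. The manganese and nickel requirements are met with equality.
Solving gives x1 = 2.009, x3 = 2.006.
Hence cost = 23.26·2.009 + 1.56·2.006 = £49.8587.

£49.86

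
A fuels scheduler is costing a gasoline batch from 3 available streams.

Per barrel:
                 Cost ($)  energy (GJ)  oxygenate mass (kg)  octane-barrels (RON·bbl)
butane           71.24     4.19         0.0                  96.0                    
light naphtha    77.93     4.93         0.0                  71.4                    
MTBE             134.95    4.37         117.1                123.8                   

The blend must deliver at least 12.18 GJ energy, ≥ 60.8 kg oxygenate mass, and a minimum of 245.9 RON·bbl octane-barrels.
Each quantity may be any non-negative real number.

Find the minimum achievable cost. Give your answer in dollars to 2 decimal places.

$232.13

Treat it as an LP. Let x1 = barrels of butane, x2 = barrels of light naphtha, x3 = barrels of MTBE.
min 71.24x1 + 77.93x2 + 134.95x3 s.t.:
  4.19x1 + 4.93x2 + 4.37x3 ≥ 12.18   (energy)
  117.1x3 ≥ 60.8   (oxygenate mass)
  96x1 + 71.4x2 + 123.8x3 ≥ 245.9   (octane-barrels)
  x1, x2, x3 ≥ 0.
The optimal mix uses every input. The energy, oxygenate mass, octane-barrels requirements are met with equality.
That vertex is x1 = 1.0783, x2 = 1.0939, x3 = 0.51921.
Total cost: 71.24·1.0783 + 77.93·1.0939 + 134.95·0.51921 = 232.1331.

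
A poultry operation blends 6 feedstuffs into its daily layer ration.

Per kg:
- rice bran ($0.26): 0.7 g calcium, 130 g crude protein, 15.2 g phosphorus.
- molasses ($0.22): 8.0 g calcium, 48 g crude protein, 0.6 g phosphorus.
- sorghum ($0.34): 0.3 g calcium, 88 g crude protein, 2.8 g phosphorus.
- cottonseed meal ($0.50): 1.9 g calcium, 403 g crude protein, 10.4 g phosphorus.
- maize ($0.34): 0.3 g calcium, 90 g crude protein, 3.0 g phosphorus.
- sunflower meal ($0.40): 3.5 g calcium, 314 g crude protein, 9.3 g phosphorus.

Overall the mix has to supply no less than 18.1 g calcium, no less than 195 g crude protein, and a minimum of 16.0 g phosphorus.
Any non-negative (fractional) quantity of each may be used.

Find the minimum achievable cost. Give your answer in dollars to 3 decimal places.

$0.730

Set it up as a linear program. Let x1 = kg of rice bran, x2 = kg of molasses, x3 = kg of sorghum, x4 = kg of cottonseed meal, x5 = kg of maize, x6 = kg of sunflower meal.
Minimise 0.26x1 + 0.22x2 + 0.34x3 + 0.5x4 + 0.34x5 + 0.4x6 subject to:
  0.7x1 + 8x2 + 0.3x3 + 1.9x4 + 0.3x5 + 3.5x6 ≥ 18.1   (calcium)
  130x1 + 48x2 + 88x3 + 403x4 + 90x5 + 314x6 ≥ 195   (crude protein)
  15.2x1 + 0.6x2 + 2.8x3 + 10.4x4 + 3x5 + 9.3x6 ≥ 16   (phosphorus)
  x1, x2, x3, x4, x5, x6 ≥ 0.
At the optimum only rice bran, molasses are positive (sorghum, cottonseed meal, maize, sunflower meal = 0). There the calcium and phosphorus constraints are tight.
Optimal quantities: rice bran = 0.96666 kg, molasses = 2.1779 kg.
Hence cost = 0.26·0.96666 + 0.22·2.1779 = $0.73047.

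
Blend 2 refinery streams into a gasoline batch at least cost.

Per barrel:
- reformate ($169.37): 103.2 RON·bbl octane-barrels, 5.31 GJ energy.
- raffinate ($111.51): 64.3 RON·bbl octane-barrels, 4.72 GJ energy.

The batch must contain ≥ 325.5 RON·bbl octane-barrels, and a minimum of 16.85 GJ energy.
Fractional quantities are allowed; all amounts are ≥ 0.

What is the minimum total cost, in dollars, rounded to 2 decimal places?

$534.64

Set it up as a linear program. Let x1 = barrels of reformate, x2 = barrels of raffinate.
Minimize 169.37x1 + 111.51x2 s.t.:
  103.2x1 + 64.3x2 ≥ 325.5   (octane-barrels)
  5.31x1 + 4.72x2 ≥ 16.85   (energy)
  x1, x2 ≥ 0.
Both inputs are positive at the optimum. Binding constraints: octane-barrels and energy.
That vertex is x1 = 3.1091, x2 = 0.072183.
Cost = 169.37·3.1091 + 111.51·0.072183 = 534.6374.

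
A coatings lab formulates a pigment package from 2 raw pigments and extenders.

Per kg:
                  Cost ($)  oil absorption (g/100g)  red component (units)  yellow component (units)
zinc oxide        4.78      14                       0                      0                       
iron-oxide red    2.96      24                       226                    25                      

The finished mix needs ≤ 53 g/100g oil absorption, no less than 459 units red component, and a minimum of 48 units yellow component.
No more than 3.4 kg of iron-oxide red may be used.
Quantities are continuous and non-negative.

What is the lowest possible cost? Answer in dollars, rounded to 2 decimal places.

Let x1 = kg of zinc oxide, x2 = kg of iron-oxide red.
Minimise 4.78x1 + 2.96x2 s.t.:
  14x1 + 24x2 ≤ 53   (oil absorption)
  226x2 ≥ 459   (red component)
  25x2 ≥ 48   (yellow component)
  x2 ≤ 3.4
  x1, x2 ≥ 0.
At the optimum only iron-oxide red is positive (zinc oxide = 0). Binding constraint: red component.
That vertex is x2 = 2.031.
Cost = 2.96·2.031 = 6.0118.

$6.01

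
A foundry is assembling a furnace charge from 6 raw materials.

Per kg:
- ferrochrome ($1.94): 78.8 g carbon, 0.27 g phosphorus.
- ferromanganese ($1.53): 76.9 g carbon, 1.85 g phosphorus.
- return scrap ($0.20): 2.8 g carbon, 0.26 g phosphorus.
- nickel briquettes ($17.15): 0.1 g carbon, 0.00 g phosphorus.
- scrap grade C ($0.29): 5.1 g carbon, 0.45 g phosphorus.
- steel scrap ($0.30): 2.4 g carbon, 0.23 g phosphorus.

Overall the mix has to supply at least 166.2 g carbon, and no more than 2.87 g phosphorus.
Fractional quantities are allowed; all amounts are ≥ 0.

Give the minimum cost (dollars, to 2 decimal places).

Let x1 = kg of ferrochrome, x2 = kg of ferromanganese, x3 = kg of return scrap, x4 = kg of nickel briquettes, x5 = kg of scrap grade C, x6 = kg of steel scrap.
min 1.94x1 + 1.53x2 + 0.2x3 + 17.15x4 + 0.29x5 + 0.3x6 with:
  78.8x1 + 76.9x2 + 2.8x3 + 0.1x4 + 5.1x5 + 2.4x6 ≥ 166.2   (carbon)
  0.27x1 + 1.85x2 + 0.26x3 + 0.45x5 + 0.23x6 ≤ 2.87   (phosphorus)
  x1, x2, x3, x4, x5, x6 ≥ 0.
At the optimum only ferrochrome, ferromanganese are positive (return scrap, nickel briquettes, scrap grade C, steel scrap = 0). Binding constraints: carbon and phosphorus.
So ferrochrome = 0.69404 kg, ferromanganese = 1.4501 kg.
Total cost: 1.94·0.69404 + 1.53·1.4501 = 3.5651.

$3.57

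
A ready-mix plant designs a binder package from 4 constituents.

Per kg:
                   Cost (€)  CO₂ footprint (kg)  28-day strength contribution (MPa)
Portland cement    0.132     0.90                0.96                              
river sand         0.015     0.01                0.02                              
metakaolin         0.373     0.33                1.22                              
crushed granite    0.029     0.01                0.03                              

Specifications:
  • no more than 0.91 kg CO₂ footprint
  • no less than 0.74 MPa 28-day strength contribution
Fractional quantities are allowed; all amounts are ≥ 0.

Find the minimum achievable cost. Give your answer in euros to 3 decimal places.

€0.102

Set it up as a linear program. Let x1 = kg of Portland cement, x2 = kg of river sand, x3 = kg of metakaolin, x4 = kg of crushed granite.
Minimize 0.132x1 + 0.015x2 + 0.373x3 + 0.029x4 s.t.:
  0.9x1 + 0.01x2 + 0.33x3 + 0.01x4 ≤ 0.91   (CO₂ footprint)
  0.96x1 + 0.02x2 + 1.22x3 + 0.03x4 ≥ 0.74   (28-day strength contribution)
  x1, x2, x3, x4 ≥ 0.
The minimum-cost mix takes nothing from river sand, metakaolin, crushed granite — only Portland cement. There the 28-day strength contribution constraint is tight.
So Portland cement = 0.7708 kg.
Hence cost = 0.132·0.7708 = €0.10175.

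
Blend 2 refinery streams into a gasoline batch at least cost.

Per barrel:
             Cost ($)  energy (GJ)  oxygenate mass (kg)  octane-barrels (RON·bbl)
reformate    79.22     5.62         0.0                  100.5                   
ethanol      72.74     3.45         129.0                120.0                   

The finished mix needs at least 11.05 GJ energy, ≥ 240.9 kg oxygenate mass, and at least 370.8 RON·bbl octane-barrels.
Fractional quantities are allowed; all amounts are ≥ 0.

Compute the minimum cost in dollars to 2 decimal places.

Treat it as an LP. Let x1 = barrels of reformate, x2 = barrels of ethanol.
Minimise 79.22x1 + 72.74x2 subject to:
  5.62x1 + 3.45x2 ≥ 11.05   (energy)
  129x2 ≥ 240.9   (oxygenate mass)
  100.5x1 + 120x2 ≥ 370.8   (octane-barrels)
  x1, x2 ≥ 0.
Both inputs are positive at the optimum. There the energy and octane-barrels constraints are tight.
Solving gives x1 = 0.142641, x2 = 2.97054.
Objective = 79.22·0.142641 + 72.74·2.97054 = 227.3771.

$227.38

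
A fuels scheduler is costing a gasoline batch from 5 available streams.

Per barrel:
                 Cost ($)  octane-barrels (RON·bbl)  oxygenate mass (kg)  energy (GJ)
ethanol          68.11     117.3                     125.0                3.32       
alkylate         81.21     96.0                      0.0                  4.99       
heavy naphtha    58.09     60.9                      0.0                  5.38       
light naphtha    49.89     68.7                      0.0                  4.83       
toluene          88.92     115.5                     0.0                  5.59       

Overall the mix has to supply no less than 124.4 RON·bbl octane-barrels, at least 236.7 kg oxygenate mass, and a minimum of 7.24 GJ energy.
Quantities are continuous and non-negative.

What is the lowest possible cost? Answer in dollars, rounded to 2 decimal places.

$138.82

This is a linear program. Let x1 = barrels of ethanol, x2 = barrels of alkylate, x3 = barrels of heavy naphtha, x4 = barrels of light naphtha, x5 = barrels of toluene.
Minimise 68.11x1 + 81.21x2 + 58.09x3 + 49.89x4 + 88.92x5 with:
  117.3x1 + 96x2 + 60.9x3 + 68.7x4 + 115.5x5 ≥ 124.4   (octane-barrels)
  125x1 ≥ 236.7   (oxygenate mass)
  3.32x1 + 4.99x2 + 5.38x3 + 4.83x4 + 5.59x5 ≥ 7.24   (energy)
  x1, x2, x3, x4, x5 ≥ 0.
The minimum-cost mix takes nothing from alkylate, heavy naphtha, toluene — only ethanol, light naphtha. The oxygenate mass and energy requirements are met with equality.
That vertex is x1 = 1.8936, x4 = 0.19736.
Hence cost = 68.11·1.8936 + 49.89·0.19736 = $138.8194.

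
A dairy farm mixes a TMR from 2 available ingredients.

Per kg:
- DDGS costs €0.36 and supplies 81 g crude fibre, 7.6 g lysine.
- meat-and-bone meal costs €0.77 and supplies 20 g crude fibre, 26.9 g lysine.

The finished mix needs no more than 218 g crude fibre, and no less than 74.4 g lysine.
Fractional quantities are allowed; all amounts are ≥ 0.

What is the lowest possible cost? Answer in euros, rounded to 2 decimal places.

This is a linear program. Let x1 = kg of DDGS, x2 = kg of meat-and-bone meal.
Minimise 0.36x1 + 0.77x2 s.t.:
  81x1 + 20x2 ≤ 218   (crude fibre)
  7.6x1 + 26.9x2 ≥ 74.4   (lysine)
  x1, x2 ≥ 0.
The minimum-cost mix takes nothing from DDGS — only meat-and-bone meal. There the lysine constraint is tight.
Optimal quantities: meat-and-bone meal = 2.766 kg.
Objective = 0.77·2.766 = 2.1298.

€2.13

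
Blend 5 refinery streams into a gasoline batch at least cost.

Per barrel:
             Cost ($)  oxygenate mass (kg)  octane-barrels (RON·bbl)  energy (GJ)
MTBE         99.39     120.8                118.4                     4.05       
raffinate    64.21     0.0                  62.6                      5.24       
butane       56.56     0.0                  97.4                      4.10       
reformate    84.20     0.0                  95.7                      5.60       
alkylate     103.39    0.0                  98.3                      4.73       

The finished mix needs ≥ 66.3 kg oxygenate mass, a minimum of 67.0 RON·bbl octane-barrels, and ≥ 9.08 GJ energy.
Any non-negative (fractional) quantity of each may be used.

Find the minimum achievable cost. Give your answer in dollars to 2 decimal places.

Let x1 = barrels of MTBE, x2 = barrels of raffinate, x3 = barrels of butane, x4 = barrels of reformate, x5 = barrels of alkylate.
min 99.39x1 + 64.21x2 + 56.56x3 + 84.2x4 + 103.39x5 with:
  120.8x1 ≥ 66.3   (oxygenate mass)
  118.4x1 + 62.6x2 + 97.4x3 + 95.7x4 + 98.3x5 ≥ 67   (octane-barrels)
  4.05x1 + 5.24x2 + 4.1x3 + 5.6x4 + 4.73x5 ≥ 9.08   (energy)
  x1, x2, x3, x4, x5 ≥ 0.
The cheapest feasible vertex uses only MTBE, raffinate; butane, reformate, alkylate are not used. There the oxygenate mass and energy constraints are tight.
Optimal quantities: MTBE = 0.548841 barrels, raffinate = 1.30862 barrels.
Objective = 99.39·0.548841 + 64.21·1.30862 = 138.5758.

$138.58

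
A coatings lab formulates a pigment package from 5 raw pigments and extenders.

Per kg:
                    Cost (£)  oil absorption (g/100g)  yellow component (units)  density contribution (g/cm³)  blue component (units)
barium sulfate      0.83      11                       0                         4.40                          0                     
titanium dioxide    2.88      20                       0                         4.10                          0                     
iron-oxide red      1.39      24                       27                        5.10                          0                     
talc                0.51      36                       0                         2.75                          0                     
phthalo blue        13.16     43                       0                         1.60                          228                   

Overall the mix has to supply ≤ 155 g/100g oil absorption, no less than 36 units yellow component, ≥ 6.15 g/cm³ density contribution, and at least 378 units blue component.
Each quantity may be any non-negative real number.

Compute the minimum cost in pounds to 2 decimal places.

£23.67

This is a linear program. Let x1 = kg of barium sulfate, x2 = kg of titanium dioxide, x3 = kg of iron-oxide red, x4 = kg of talc, x5 = kg of phthalo blue.
min 0.83x1 + 2.88x2 + 1.39x3 + 0.51x4 + 13.16x5 with:
  11x1 + 20x2 + 24x3 + 36x4 + 43x5 ≤ 155   (oil absorption)
  27x3 ≥ 36   (yellow component)
  4.4x1 + 4.1x2 + 5.1x3 + 2.75x4 + 1.6x5 ≥ 6.15   (density contribution)
  228x5 ≥ 378   (blue component)
  x1, x2, x3, x4, x5 ≥ 0.
At the optimum only iron-oxide red, phthalo blue are positive (barium sulfate, titanium dioxide, talc = 0). There the yellow component and blue component constraints are tight.
That vertex is x3 = 1.333, x5 = 1.658.
Objective = 1.39·1.333 + 13.16·1.658 = 23.6722.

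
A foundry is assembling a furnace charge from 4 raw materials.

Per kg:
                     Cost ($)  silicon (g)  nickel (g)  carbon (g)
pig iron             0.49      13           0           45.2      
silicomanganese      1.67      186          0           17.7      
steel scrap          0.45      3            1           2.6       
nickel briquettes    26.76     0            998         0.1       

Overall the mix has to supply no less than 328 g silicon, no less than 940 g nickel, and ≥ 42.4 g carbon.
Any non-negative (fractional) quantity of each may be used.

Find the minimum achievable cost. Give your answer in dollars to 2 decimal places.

Let x1 = kg of pig iron, x2 = kg of silicomanganese, x3 = kg of steel scrap, x4 = kg of nickel briquettes.
min 0.49x1 + 1.67x2 + 0.45x3 + 26.76x4 subject to:
  13x1 + 186x2 + 3x3 ≥ 328   (silicon)
  1x3 + 998x4 ≥ 940   (nickel)
  45.2x1 + 17.7x2 + 2.6x3 + 0.1x4 ≥ 42.4   (carbon)
  x1, x2, x3, x4 ≥ 0.
The minimum-cost mix takes nothing from steel scrap — only pig iron, silicomanganese, nickel briquettes. The silicon, nickel, carbon requirements are met with equality.
That vertex is x1 = 0.2523, x2 = 1.746, x4 = 0.9419.
Total cost: 0.49·0.2523 + 1.67·1.746 + 26.76·0.9419 = 28.2447.

$28.24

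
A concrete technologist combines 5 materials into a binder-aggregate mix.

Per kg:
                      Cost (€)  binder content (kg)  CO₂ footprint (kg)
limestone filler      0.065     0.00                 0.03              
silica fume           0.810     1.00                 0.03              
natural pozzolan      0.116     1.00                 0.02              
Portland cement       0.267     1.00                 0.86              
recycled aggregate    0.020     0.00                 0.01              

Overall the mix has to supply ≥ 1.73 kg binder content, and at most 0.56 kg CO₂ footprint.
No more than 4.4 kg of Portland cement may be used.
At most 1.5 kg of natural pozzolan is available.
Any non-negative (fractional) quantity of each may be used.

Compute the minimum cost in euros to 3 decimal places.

€0.235

Set it up as a linear program. Let x1 = kg of limestone filler, x2 = kg of silica fume, x3 = kg of natural pozzolan, x4 = kg of Portland cement, x5 = kg of recycled aggregate.
Minimise 0.065x1 + 0.81x2 + 0.116x3 + 0.267x4 + 0.02x5 subject to:
  1x2 + 1x3 + 1x4 ≥ 1.73   (binder content)
  0.03x1 + 0.03x2 + 0.02x3 + 0.86x4 + 0.01x5 ≤ 0.56   (CO₂ footprint)
  x4 ≤ 4.4
  x3 ≤ 1.5
  x1, x2, x3, x4, x5 ≥ 0.
At the optimum only natural pozzolan, Portland cement are positive (limestone filler, silica fume, recycled aggregate = 0). Binding constraints: binder content and the natural pozzolan cap.
Optimal quantities: natural pozzolan = 1.5 kg, Portland cement = 0.23 kg.
Total cost: 0.116·1.5 + 0.267·0.23 = 0.23541.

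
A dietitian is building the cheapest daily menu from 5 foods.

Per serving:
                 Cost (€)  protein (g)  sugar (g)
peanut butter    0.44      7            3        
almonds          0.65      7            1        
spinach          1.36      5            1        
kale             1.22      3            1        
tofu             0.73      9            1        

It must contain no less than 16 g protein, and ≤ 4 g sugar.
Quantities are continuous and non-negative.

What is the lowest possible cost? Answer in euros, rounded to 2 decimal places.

€1.17

Let x1 = servings of peanut butter, x2 = servings of almonds, x3 = servings of spinach, x4 = servings of kale, x5 = servings of tofu.
Minimise 0.44x1 + 0.65x2 + 1.36x3 + 1.22x4 + 0.73x5 with:
  7x1 + 7x2 + 5x3 + 3x4 + 9x5 ≥ 16   (protein)
  3x1 + 1x2 + 1x3 + 1x4 + 1x5 ≤ 4   (sugar)
  x1, x2, x3, x4, x5 ≥ 0.
At the optimum only peanut butter, tofu are positive (almonds, spinach, kale = 0). There the protein and sugar constraints are tight.
Solving gives x1 = 1, x5 = 1.
Total cost: 0.44·1 + 0.73·1 = 1.1700.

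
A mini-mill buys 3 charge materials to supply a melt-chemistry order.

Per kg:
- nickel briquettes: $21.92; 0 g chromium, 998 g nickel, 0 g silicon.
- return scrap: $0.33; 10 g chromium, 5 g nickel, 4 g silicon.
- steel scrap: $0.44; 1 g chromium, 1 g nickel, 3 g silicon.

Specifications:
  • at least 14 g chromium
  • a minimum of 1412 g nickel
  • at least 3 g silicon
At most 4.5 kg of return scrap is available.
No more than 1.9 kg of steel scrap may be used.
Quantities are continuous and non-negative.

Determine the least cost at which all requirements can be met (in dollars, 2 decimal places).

$31.32

Set it up as a linear program. Let x1 = kg of nickel briquettes, x2 = kg of return scrap, x3 = kg of steel scrap.
Minimise 21.92x1 + 0.33x2 + 0.44x3 s.t.:
  10x2 + 1x3 ≥ 14   (chromium)
  998x1 + 5x2 + 1x3 ≥ 1412   (nickel)
  4x2 + 3x3 ≥ 3   (silicon)
  x2 ≤ 4.5
  x3 ≤ 1.9
  x1, x2, x3 ≥ 0.
At the optimum only nickel briquettes, return scrap are positive (steel scrap = 0). There the chromium and nickel constraints are tight.
That vertex is x1 = 1.4078, x2 = 1.4.
Objective = 21.92·1.4078 + 0.33·1.4 = 31.3210.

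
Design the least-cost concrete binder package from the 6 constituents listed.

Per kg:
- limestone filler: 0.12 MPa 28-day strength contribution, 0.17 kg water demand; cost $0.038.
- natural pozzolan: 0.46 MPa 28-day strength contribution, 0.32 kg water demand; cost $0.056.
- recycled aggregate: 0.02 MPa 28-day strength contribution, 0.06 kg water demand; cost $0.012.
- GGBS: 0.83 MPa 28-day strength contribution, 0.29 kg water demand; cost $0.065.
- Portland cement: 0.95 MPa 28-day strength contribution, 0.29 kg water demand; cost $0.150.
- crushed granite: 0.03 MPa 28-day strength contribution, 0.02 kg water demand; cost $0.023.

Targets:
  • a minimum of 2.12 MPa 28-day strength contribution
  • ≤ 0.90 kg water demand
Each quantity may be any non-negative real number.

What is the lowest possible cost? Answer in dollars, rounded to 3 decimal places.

$0.166

Treat it as an LP. Let x1 = kg of limestone filler, x2 = kg of natural pozzolan, x3 = kg of recycled aggregate, x4 = kg of GGBS, x5 = kg of Portland cement, x6 = kg of crushed granite.
min 0.038x1 + 0.056x2 + 0.012x3 + 0.065x4 + 0.15x5 + 0.023x6 with:
  0.12x1 + 0.46x2 + 0.02x3 + 0.83x4 + 0.95x5 + 0.03x6 ≥ 2.12   (28-day strength contribution)
  0.17x1 + 0.32x2 + 0.06x3 + 0.29x4 + 0.29x5 + 0.02x6 ≤ 0.9   (water demand)
  x1, x2, x3, x4, x5, x6 ≥ 0.
At the optimum only GGBS is positive (limestone filler, natural pozzolan, recycled aggregate, Portland cement, crushed granite = 0). There the 28-day strength contribution constraint is tight.
Solving gives x4 = 2.554.
Objective = 0.065·2.554 = 0.16601.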